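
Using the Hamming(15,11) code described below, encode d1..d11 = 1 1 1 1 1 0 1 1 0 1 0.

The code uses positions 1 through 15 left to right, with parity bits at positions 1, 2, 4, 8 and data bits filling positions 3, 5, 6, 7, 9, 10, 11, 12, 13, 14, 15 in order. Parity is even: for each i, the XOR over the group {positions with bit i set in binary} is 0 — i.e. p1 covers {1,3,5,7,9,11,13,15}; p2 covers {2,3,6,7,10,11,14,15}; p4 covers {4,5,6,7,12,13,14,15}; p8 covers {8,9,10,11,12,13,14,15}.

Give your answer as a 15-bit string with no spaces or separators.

111111101011010

Place data at non-parity positions: p1 p2 1 p4 1 1 1 p8 1 0 1 1 0 1 0
p1 (pos 1,3,5,7,9,11,13,15): XOR of data positions = 1⊕1⊕1⊕1⊕1⊕0⊕0 = 1
p2 (pos 2,3,6,7,10,11,14,15): XOR of data positions = 1⊕1⊕1⊕0⊕1⊕1⊕0 = 1
p4 (pos 4,5,6,7,12,13,14,15): XOR of data positions = 1⊕1⊕1⊕1⊕0⊕1⊕0 = 1
p8 (pos 8,9,10,11,12,13,14,15): XOR of data positions = 1⊕0⊕1⊕1⊕0⊕1⊕0 = 0
Codeword: 111111101011010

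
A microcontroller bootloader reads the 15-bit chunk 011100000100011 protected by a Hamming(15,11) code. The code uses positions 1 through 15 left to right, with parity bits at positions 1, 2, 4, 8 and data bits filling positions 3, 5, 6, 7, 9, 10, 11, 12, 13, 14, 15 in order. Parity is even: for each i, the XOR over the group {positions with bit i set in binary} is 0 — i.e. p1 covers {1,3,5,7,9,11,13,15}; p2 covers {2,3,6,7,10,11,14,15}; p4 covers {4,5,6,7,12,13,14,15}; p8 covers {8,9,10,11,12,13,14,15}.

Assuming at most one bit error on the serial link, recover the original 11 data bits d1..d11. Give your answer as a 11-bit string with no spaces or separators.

s1 (pos 1,3,5,7,9,11,13,15): 0⊕1⊕0⊕0⊕0⊕0⊕0⊕1 = 0
s2 (pos 2,3,6,7,10,11,14,15): 1⊕1⊕0⊕0⊕1⊕0⊕1⊕1 = 1
s4 (pos 4,5,6,7,12,13,14,15): 1⊕0⊕0⊕0⊕0⊕0⊕1⊕1 = 1
s8 (pos 8,9,10,11,12,13,14,15): 0⊕0⊕1⊕0⊕0⊕0⊕1⊕1 = 1
Syndrome s8…s1 = 1110 → error at position 14.
Flip position 14: 011100000100011 → 011100000100001
Read data bits from positions 3,5,6,7,9,10,11,12,13,14,15: 10000100001

10000100001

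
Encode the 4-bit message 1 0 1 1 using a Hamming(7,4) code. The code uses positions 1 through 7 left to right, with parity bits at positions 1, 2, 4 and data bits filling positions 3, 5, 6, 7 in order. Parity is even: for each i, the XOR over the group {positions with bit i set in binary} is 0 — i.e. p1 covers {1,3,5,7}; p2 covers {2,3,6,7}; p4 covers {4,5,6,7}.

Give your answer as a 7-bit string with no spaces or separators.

Place data at non-parity positions: p1 p2 1 p4 0 1 1
p1 (pos 1,3,5,7): XOR of data positions = 1⊕0⊕1 = 0
p2 (pos 2,3,6,7): XOR of data positions = 1⊕1⊕1 = 1
p4 (pos 4,5,6,7): XOR of data positions = 0⊕1⊕1 = 0
Codeword: 0110011

0110011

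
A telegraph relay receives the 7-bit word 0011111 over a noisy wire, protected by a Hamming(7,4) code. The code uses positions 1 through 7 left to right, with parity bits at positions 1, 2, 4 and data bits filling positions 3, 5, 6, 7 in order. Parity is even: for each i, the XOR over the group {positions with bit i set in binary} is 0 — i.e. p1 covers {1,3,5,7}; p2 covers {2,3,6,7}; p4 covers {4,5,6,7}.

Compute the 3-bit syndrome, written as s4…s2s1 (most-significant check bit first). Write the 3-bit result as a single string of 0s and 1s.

s1 (pos 1,3,5,7): 0⊕1⊕1⊕1 = 1
s2 (pos 2,3,6,7): 0⊕1⊕1⊕1 = 1
s4 (pos 4,5,6,7): 1⊕1⊕1⊕1 = 0
Syndrome s4…s1 = 011 → error at position 3.

011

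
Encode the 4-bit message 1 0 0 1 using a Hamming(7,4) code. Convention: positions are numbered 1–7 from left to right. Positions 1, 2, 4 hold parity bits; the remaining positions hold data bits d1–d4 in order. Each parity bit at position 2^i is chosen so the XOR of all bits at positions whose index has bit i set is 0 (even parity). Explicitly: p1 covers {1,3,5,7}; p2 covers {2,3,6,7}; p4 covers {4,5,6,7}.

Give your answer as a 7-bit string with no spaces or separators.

Place data at non-parity positions: p1 p2 1 p4 0 0 1
p1 (pos 1,3,5,7): XOR of data positions = 1⊕0⊕1 = 0
p2 (pos 2,3,6,7): XOR of data positions = 1⊕0⊕1 = 0
p4 (pos 4,5,6,7): XOR of data positions = 0⊕0⊕1 = 1
Codeword: 0011001

0011001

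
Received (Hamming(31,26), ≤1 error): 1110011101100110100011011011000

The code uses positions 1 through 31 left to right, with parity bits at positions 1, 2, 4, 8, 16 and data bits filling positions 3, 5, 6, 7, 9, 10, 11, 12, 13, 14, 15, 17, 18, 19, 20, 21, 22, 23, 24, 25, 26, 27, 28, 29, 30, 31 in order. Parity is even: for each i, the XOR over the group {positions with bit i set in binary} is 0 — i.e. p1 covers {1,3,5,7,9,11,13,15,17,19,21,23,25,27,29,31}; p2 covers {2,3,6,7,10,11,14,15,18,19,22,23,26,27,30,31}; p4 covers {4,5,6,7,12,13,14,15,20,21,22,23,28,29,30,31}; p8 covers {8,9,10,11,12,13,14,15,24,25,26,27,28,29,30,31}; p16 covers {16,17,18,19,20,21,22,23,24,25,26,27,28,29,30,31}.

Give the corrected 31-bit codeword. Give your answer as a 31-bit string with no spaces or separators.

1110011101100110100011011011100

s1 (pos 1,3,5,7,9,11,13,15,17,19,21,23,25,27,29,31): 1⊕1⊕0⊕1⊕0⊕1⊕0⊕1⊕1⊕0⊕1⊕0⊕1⊕1⊕0⊕0 = 1
s2 (pos 2,3,6,7,10,11,14,15,18,19,22,23,26,27,30,31): 1⊕1⊕1⊕1⊕1⊕1⊕1⊕1⊕0⊕0⊕1⊕0⊕0⊕1⊕0⊕0 = 0
s4 (pos 4,5,6,7,12,13,14,15,20,21,22,23,28,29,30,31): 0⊕0⊕1⊕1⊕0⊕0⊕1⊕1⊕0⊕1⊕1⊕0⊕1⊕0⊕0⊕0 = 1
s8 (pos 8,9,10,11,12,13,14,15,24,25,26,27,28,29,30,31): 1⊕0⊕1⊕1⊕0⊕0⊕1⊕1⊕1⊕1⊕0⊕1⊕1⊕0⊕0⊕0 = 1
s16 (pos 16,17,18,19,20,21,22,23,24,25,26,27,28,29,30,31): 0⊕1⊕0⊕0⊕0⊕1⊕1⊕0⊕1⊕1⊕0⊕1⊕1⊕0⊕0⊕0 = 1
Syndrome s16…s1 = 11101 → error at position 29.
Flip position 29: 1110011101100110100011011011000 → 1110011101100110100011011011100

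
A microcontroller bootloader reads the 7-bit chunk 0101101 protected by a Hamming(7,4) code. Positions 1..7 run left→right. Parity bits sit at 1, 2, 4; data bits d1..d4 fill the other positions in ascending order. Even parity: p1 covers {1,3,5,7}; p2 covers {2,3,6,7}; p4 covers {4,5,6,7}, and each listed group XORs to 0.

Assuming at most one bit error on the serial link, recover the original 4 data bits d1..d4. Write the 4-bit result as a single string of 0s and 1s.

s1 (pos 1,3,5,7): 0⊕0⊕1⊕1 = 0
s2 (pos 2,3,6,7): 1⊕0⊕0⊕1 = 0
s4 (pos 4,5,6,7): 1⊕1⊕0⊕1 = 1
Syndrome s4…s1 = 100 → error at position 4.
Flip position 4: 0101101 → 0100101
Read data bits from positions 3,5,6,7: 0101

0101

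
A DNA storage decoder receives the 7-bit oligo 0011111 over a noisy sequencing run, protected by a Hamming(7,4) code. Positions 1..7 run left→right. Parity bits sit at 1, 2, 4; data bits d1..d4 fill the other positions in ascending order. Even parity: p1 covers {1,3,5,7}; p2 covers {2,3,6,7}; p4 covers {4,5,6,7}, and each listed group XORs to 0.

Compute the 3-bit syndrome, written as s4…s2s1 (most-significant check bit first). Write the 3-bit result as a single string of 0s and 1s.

s1 (pos 1,3,5,7): 0⊕1⊕1⊕1 = 1
s2 (pos 2,3,6,7): 0⊕1⊕1⊕1 = 1
s4 (pos 4,5,6,7): 1⊕1⊕1⊕1 = 0
Syndrome s4…s1 = 011 → error at position 3.

011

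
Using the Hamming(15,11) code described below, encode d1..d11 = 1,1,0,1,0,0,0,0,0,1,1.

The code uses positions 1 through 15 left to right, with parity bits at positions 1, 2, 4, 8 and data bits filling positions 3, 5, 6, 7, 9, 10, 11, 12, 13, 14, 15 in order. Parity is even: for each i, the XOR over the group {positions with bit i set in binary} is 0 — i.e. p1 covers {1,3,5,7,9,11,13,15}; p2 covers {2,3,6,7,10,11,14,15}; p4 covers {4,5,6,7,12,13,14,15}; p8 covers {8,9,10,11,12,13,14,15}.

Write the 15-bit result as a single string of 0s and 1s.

001010100000011

Place data at non-parity positions: p1 p2 1 p4 1 0 1 p8 0 0 0 0 0 1 1
p1 (pos 1,3,5,7,9,11,13,15): XOR of data positions = 1⊕1⊕1⊕0⊕0⊕0⊕1 = 0
p2 (pos 2,3,6,7,10,11,14,15): XOR of data positions = 1⊕0⊕1⊕0⊕0⊕1⊕1 = 0
p4 (pos 4,5,6,7,12,13,14,15): XOR of data positions = 1⊕0⊕1⊕0⊕0⊕1⊕1 = 0
p8 (pos 8,9,10,11,12,13,14,15): XOR of data positions = 0⊕0⊕0⊕0⊕0⊕1⊕1 = 0
Codeword: 001010100000011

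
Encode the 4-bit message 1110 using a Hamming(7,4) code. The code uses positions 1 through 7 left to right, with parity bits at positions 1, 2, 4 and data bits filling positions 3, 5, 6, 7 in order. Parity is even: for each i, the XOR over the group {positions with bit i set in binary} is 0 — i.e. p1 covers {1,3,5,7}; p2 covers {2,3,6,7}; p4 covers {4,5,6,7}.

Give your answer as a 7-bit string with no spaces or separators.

Place data at non-parity positions: p1 p2 1 p4 1 1 0
p1 (pos 1,3,5,7): XOR of data positions = 1⊕1⊕0 = 0
p2 (pos 2,3,6,7): XOR of data positions = 1⊕1⊕0 = 0
p4 (pos 4,5,6,7): XOR of data positions = 1⊕1⊕0 = 0
Codeword: 0010110

0010110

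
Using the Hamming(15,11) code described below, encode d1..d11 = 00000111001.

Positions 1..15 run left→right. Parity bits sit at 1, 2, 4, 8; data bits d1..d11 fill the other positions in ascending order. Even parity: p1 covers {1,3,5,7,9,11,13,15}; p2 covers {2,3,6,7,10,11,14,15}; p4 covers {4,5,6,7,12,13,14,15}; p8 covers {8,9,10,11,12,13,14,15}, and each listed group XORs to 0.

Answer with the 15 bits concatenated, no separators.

010000000111001

Place data at non-parity positions: p1 p2 0 p4 0 0 0 p8 0 1 1 1 0 0 1
p1 (pos 1,3,5,7,9,11,13,15): XOR of data positions = 0⊕0⊕0⊕0⊕1⊕0⊕1 = 0
p2 (pos 2,3,6,7,10,11,14,15): XOR of data positions = 0⊕0⊕0⊕1⊕1⊕0⊕1 = 1
p4 (pos 4,5,6,7,12,13,14,15): XOR of data positions = 0⊕0⊕0⊕1⊕0⊕0⊕1 = 0
p8 (pos 8,9,10,11,12,13,14,15): XOR of data positions = 0⊕1⊕1⊕1⊕0⊕0⊕1 = 0
Codeword: 010000000111001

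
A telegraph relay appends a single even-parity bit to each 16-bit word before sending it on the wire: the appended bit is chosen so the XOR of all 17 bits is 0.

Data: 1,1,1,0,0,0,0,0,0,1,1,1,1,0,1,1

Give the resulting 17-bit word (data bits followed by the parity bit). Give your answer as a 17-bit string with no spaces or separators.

XOR of the 16 data bits: 1⊕1⊕1⊕0⊕0⊕0⊕0⊕0⊕0⊕1⊕1⊕1⊕1⊕0⊕1⊕1 = 1
Parity bit = 1 (so all 17 bits XOR to 0).

11100000011110111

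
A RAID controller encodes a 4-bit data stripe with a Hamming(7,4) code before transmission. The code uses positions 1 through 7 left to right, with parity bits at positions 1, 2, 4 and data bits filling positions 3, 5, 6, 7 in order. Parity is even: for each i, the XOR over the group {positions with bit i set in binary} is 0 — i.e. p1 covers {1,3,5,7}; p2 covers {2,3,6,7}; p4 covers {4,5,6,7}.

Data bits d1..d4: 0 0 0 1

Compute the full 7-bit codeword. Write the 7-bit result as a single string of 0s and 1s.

Place data at non-parity positions: p1 p2 0 p4 0 0 1
p1 (pos 1,3,5,7): XOR of data positions = 0⊕0⊕1 = 1
p2 (pos 2,3,6,7): XOR of data positions = 0⊕0⊕1 = 1
p4 (pos 4,5,6,7): XOR of data positions = 0⊕0⊕1 = 1
Codeword: 1101001

1101001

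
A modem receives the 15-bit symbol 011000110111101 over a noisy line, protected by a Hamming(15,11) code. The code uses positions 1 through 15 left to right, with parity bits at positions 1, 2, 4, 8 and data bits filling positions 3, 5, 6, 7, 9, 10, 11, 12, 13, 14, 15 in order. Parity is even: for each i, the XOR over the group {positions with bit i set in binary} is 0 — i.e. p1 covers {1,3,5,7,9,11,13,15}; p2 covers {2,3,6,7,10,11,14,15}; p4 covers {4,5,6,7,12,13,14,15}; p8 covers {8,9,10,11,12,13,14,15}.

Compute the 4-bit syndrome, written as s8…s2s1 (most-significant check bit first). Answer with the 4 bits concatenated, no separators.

s1 (pos 1,3,5,7,9,11,13,15): 0⊕1⊕0⊕1⊕0⊕1⊕1⊕1 = 1
s2 (pos 2,3,6,7,10,11,14,15): 1⊕1⊕0⊕1⊕1⊕1⊕0⊕1 = 0
s4 (pos 4,5,6,7,12,13,14,15): 0⊕0⊕0⊕1⊕1⊕1⊕0⊕1 = 0
s8 (pos 8,9,10,11,12,13,14,15): 1⊕0⊕1⊕1⊕1⊕1⊕0⊕1 = 0
Syndrome s8…s1 = 0001 → error at position 1.

0001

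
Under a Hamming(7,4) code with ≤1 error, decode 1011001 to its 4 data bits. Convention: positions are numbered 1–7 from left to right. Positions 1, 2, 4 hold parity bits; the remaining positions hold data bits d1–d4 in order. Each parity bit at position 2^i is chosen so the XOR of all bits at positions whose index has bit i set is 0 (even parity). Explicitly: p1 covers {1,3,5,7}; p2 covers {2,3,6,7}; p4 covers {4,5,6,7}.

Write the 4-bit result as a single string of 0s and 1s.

1001

s1 (pos 1,3,5,7): 1⊕1⊕0⊕1 = 1
s2 (pos 2,3,6,7): 0⊕1⊕0⊕1 = 0
s4 (pos 4,5,6,7): 1⊕0⊕0⊕1 = 0
Syndrome s4…s1 = 001 → error at position 1.
Flip position 1: 1011001 → 0011001
Read data bits from positions 3,5,6,7: 1001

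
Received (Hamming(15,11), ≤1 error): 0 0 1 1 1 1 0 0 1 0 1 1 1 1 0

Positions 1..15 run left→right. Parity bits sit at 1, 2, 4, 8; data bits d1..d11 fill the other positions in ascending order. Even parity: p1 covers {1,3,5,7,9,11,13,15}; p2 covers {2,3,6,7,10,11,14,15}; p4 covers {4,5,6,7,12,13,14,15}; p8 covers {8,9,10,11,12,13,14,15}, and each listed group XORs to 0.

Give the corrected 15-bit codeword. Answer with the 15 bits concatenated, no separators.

s1 (pos 1,3,5,7,9,11,13,15): 0⊕1⊕1⊕0⊕1⊕1⊕1⊕0 = 1
s2 (pos 2,3,6,7,10,11,14,15): 0⊕1⊕1⊕0⊕0⊕1⊕1⊕0 = 0
s4 (pos 4,5,6,7,12,13,14,15): 1⊕1⊕1⊕0⊕1⊕1⊕1⊕0 = 0
s8 (pos 8,9,10,11,12,13,14,15): 0⊕1⊕0⊕1⊕1⊕1⊕1⊕0 = 1
Syndrome s8…s1 = 1001 → error at position 9.
Flip position 9: 001111001011110 → 001111000011110

001111000011110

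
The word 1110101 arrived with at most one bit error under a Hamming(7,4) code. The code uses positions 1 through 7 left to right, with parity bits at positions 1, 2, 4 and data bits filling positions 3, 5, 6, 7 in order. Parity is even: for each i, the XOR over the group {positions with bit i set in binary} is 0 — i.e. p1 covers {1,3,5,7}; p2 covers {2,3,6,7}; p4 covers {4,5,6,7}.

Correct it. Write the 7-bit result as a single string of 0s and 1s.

1010101

s1 (pos 1,3,5,7): 1⊕1⊕1⊕1 = 0
s2 (pos 2,3,6,7): 1⊕1⊕0⊕1 = 1
s4 (pos 4,5,6,7): 0⊕1⊕0⊕1 = 0
Syndrome s4…s1 = 010 → error at position 2.
Flip position 2: 1110101 → 1010101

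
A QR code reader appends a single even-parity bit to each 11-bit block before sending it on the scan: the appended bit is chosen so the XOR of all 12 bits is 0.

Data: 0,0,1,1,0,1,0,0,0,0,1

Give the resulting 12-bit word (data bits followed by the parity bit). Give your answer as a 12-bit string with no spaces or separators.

XOR of the 11 data bits: 0⊕0⊕1⊕1⊕0⊕1⊕0⊕0⊕0⊕0⊕1 = 0
Parity bit = 0 (so all 12 bits XOR to 0).

001101000010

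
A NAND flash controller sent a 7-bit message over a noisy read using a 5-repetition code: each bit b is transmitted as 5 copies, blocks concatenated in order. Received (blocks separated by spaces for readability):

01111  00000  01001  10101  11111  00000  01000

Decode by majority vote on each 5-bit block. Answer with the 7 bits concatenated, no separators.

Block 1 (01111): 4 ones → 1
Block 2 (00000): 0 ones → 0
Block 3 (01001): 2 ones → 0
Block 4 (10101): 3 ones → 1
Block 5 (11111): 5 ones → 1
Block 6 (00000): 0 ones → 0
Block 7 (01000): 1 one → 0

1001100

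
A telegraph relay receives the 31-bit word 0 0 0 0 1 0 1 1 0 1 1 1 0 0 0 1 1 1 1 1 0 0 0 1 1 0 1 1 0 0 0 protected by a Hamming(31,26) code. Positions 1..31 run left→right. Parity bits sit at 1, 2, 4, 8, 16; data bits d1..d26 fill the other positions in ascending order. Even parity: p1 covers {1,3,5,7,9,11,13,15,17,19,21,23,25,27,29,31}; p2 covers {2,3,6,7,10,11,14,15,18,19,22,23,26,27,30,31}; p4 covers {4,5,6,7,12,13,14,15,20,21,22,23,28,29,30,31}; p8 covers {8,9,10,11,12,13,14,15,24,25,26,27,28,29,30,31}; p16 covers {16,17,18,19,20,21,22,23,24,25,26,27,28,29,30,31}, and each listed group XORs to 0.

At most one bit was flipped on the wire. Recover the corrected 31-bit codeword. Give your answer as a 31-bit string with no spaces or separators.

0000101101110001111110011011000

s1 (pos 1,3,5,7,9,11,13,15,17,19,21,23,25,27,29,31): 0⊕0⊕1⊕1⊕0⊕1⊕0⊕0⊕1⊕1⊕0⊕0⊕1⊕1⊕0⊕0 = 1
s2 (pos 2,3,6,7,10,11,14,15,18,19,22,23,26,27,30,31): 0⊕0⊕0⊕1⊕1⊕1⊕0⊕0⊕1⊕1⊕0⊕0⊕0⊕1⊕0⊕0 = 0
s4 (pos 4,5,6,7,12,13,14,15,20,21,22,23,28,29,30,31): 0⊕1⊕0⊕1⊕1⊕0⊕0⊕0⊕1⊕0⊕0⊕0⊕1⊕0⊕0⊕0 = 1
s8 (pos 8,9,10,11,12,13,14,15,24,25,26,27,28,29,30,31): 1⊕0⊕1⊕1⊕1⊕0⊕0⊕0⊕1⊕1⊕0⊕1⊕1⊕0⊕0⊕0 = 0
s16 (pos 16,17,18,19,20,21,22,23,24,25,26,27,28,29,30,31): 1⊕1⊕1⊕1⊕1⊕0⊕0⊕0⊕1⊕1⊕0⊕1⊕1⊕0⊕0⊕0 = 1
Syndrome s16…s1 = 10101 → error at position 21.
Flip position 21: 0000101101110001111100011011000 → 0000101101110001111110011011000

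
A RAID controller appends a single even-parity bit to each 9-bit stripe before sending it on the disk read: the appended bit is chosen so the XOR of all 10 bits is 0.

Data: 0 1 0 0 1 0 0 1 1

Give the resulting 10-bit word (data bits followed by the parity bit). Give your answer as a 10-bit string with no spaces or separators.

0100100110

XOR of the 9 data bits: 0⊕1⊕0⊕0⊕1⊕0⊕0⊕1⊕1 = 0
Parity bit = 0 (so all 10 bits XOR to 0).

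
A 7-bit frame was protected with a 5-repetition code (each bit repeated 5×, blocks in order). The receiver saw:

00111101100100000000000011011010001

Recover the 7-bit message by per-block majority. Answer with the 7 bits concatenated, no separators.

1100010

Block 1 (00111): 3 ones → 1
Block 2 (10110): 3 ones → 1
Block 3 (01000): 1 one → 0
Block 4 (00000): 0 ones → 0
Block 5 (00001): 1 one → 0
Block 6 (10110): 3 ones → 1
Block 7 (10001): 2 ones → 0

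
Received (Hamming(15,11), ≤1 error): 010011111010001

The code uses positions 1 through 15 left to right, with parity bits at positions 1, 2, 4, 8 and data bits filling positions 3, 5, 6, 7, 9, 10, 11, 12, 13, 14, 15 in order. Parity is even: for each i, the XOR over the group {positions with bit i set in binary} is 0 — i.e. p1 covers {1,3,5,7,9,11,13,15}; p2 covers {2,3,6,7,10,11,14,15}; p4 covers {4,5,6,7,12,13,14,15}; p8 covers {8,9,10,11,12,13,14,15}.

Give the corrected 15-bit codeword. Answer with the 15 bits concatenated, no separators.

s1 (pos 1,3,5,7,9,11,13,15): 0⊕0⊕1⊕1⊕1⊕1⊕0⊕1 = 1
s2 (pos 2,3,6,7,10,11,14,15): 1⊕0⊕1⊕1⊕0⊕1⊕0⊕1 = 1
s4 (pos 4,5,6,7,12,13,14,15): 0⊕1⊕1⊕1⊕0⊕0⊕0⊕1 = 0
s8 (pos 8,9,10,11,12,13,14,15): 1⊕1⊕0⊕1⊕0⊕0⊕0⊕1 = 0
Syndrome s8…s1 = 0011 → error at position 3.
Flip position 3: 010011111010001 → 011011111010001

011011111010001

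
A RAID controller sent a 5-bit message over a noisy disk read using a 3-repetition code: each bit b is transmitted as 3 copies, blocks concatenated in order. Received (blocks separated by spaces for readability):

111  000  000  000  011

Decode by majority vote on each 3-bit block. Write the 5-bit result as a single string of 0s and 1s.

10001

Block 1 (111): 3 ones → 1
Block 2 (000): 0 ones → 0
Block 3 (000): 0 ones → 0
Block 4 (000): 0 ones → 0
Block 5 (011): 2 ones → 1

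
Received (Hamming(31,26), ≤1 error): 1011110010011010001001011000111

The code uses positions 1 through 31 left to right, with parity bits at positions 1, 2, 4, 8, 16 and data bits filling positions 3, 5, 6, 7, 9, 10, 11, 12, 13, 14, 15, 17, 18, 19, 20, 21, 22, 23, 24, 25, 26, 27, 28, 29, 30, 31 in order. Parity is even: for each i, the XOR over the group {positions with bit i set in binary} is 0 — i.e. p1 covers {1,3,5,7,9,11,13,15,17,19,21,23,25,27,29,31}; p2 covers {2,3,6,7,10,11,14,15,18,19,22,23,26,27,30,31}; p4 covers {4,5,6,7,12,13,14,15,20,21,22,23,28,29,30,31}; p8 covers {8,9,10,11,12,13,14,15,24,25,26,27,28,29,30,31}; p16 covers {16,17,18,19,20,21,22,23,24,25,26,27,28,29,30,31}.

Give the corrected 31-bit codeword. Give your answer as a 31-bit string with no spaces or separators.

1011110010011010001001011100111

s1 (pos 1,3,5,7,9,11,13,15,17,19,21,23,25,27,29,31): 1⊕1⊕1⊕0⊕1⊕0⊕1⊕1⊕0⊕1⊕0⊕0⊕1⊕0⊕1⊕1 = 0
s2 (pos 2,3,6,7,10,11,14,15,18,19,22,23,26,27,30,31): 0⊕1⊕1⊕0⊕0⊕0⊕0⊕1⊕0⊕1⊕1⊕0⊕0⊕0⊕1⊕1 = 1
s4 (pos 4,5,6,7,12,13,14,15,20,21,22,23,28,29,30,31): 1⊕1⊕1⊕0⊕1⊕1⊕0⊕1⊕0⊕0⊕1⊕0⊕0⊕1⊕1⊕1 = 0
s8 (pos 8,9,10,11,12,13,14,15,24,25,26,27,28,29,30,31): 0⊕1⊕0⊕0⊕1⊕1⊕0⊕1⊕1⊕1⊕0⊕0⊕0⊕1⊕1⊕1 = 1
s16 (pos 16,17,18,19,20,21,22,23,24,25,26,27,28,29,30,31): 0⊕0⊕0⊕1⊕0⊕0⊕1⊕0⊕1⊕1⊕0⊕0⊕0⊕1⊕1⊕1 = 1
Syndrome s16…s1 = 11010 → error at position 26.
Flip position 26: 1011110010011010001001011000111 → 1011110010011010001001011100111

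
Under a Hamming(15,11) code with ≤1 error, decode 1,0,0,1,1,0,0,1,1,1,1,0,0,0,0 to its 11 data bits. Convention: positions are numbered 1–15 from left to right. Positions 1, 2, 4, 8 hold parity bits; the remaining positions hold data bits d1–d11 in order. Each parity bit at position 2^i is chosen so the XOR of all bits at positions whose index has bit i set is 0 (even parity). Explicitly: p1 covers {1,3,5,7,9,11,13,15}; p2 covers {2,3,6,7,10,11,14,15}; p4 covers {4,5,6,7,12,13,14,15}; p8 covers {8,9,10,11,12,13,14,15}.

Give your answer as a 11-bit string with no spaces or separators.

s1 (pos 1,3,5,7,9,11,13,15): 1⊕0⊕1⊕0⊕1⊕1⊕0⊕0 = 0
s2 (pos 2,3,6,7,10,11,14,15): 0⊕0⊕0⊕0⊕1⊕1⊕0⊕0 = 0
s4 (pos 4,5,6,7,12,13,14,15): 1⊕1⊕0⊕0⊕0⊕0⊕0⊕0 = 0
s8 (pos 8,9,10,11,12,13,14,15): 1⊕1⊕1⊕1⊕0⊕0⊕0⊕0 = 0
Syndrome s8…s1 = 0000 → no error.
Read data bits from positions 3,5,6,7,9,10,11,12,13,14,15: 01001110000

01001110000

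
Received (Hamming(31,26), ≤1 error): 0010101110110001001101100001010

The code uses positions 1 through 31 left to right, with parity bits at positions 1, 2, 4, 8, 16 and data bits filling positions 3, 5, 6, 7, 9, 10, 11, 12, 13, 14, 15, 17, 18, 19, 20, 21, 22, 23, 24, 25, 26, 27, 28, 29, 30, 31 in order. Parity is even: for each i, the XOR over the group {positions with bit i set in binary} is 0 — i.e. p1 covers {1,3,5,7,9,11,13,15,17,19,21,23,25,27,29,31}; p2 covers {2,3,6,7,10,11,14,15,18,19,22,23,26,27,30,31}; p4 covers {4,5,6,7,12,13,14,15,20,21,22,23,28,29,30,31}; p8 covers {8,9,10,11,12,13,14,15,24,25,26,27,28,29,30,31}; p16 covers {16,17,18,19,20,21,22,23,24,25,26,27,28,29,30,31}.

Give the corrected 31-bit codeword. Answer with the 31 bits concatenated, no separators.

0010101110110001000101100001010

s1 (pos 1,3,5,7,9,11,13,15,17,19,21,23,25,27,29,31): 0⊕1⊕1⊕1⊕1⊕1⊕0⊕0⊕0⊕1⊕0⊕1⊕0⊕0⊕0⊕0 = 1
s2 (pos 2,3,6,7,10,11,14,15,18,19,22,23,26,27,30,31): 0⊕1⊕0⊕1⊕0⊕1⊕0⊕0⊕0⊕1⊕1⊕1⊕0⊕0⊕1⊕0 = 1
s4 (pos 4,5,6,7,12,13,14,15,20,21,22,23,28,29,30,31): 0⊕1⊕0⊕1⊕1⊕0⊕0⊕0⊕1⊕0⊕1⊕1⊕1⊕0⊕1⊕0 = 0
s8 (pos 8,9,10,11,12,13,14,15,24,25,26,27,28,29,30,31): 1⊕1⊕0⊕1⊕1⊕0⊕0⊕0⊕0⊕0⊕0⊕0⊕1⊕0⊕1⊕0 = 0
s16 (pos 16,17,18,19,20,21,22,23,24,25,26,27,28,29,30,31): 1⊕0⊕0⊕1⊕1⊕0⊕1⊕1⊕0⊕0⊕0⊕0⊕1⊕0⊕1⊕0 = 1
Syndrome s16…s1 = 10011 → error at position 19.
Flip position 19: 0010101110110001001101100001010 → 0010101110110001000101100001010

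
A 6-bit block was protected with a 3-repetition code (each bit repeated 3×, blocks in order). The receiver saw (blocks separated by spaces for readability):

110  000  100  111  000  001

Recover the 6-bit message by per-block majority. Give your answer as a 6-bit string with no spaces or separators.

100100

Block 1 (110): 2 ones → 1
Block 2 (000): 0 ones → 0
Block 3 (100): 1 one → 0
Block 4 (111): 3 ones → 1
Block 5 (000): 0 ones → 0
Block 6 (001): 1 one → 0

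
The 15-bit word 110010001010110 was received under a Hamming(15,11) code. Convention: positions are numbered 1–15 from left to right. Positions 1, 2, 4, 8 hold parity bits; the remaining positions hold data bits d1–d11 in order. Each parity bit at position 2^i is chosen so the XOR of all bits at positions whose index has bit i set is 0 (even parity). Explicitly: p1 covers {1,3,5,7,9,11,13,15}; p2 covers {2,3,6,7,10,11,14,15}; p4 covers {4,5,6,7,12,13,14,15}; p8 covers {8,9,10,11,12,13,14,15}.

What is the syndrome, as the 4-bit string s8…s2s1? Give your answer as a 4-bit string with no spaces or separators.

0111

s1 (pos 1,3,5,7,9,11,13,15): 1⊕0⊕1⊕0⊕1⊕1⊕1⊕0 = 1
s2 (pos 2,3,6,7,10,11,14,15): 1⊕0⊕0⊕0⊕0⊕1⊕1⊕0 = 1
s4 (pos 4,5,6,7,12,13,14,15): 0⊕1⊕0⊕0⊕0⊕1⊕1⊕0 = 1
s8 (pos 8,9,10,11,12,13,14,15): 0⊕1⊕0⊕1⊕0⊕1⊕1⊕0 = 0
Syndrome s8…s1 = 0111 → error at position 7.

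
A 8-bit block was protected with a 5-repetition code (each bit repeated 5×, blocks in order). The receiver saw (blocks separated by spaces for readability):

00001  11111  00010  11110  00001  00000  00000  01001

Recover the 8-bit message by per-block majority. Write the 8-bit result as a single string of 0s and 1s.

Block 1 (00001): 1 one → 0
Block 2 (11111): 5 ones → 1
Block 3 (00010): 1 one → 0
Block 4 (11110): 4 ones → 1
Block 5 (00001): 1 one → 0
Block 6 (00000): 0 ones → 0
Block 7 (00000): 0 ones → 0
Block 8 (01001): 2 ones → 0

01010000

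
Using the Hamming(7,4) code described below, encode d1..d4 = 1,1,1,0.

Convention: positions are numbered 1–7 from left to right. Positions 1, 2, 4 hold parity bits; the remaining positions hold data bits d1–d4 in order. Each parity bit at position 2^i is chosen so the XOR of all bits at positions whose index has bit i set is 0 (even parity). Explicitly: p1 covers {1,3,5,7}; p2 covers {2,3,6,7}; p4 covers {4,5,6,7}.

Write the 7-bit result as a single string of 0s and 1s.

0010110

Place data at non-parity positions: p1 p2 1 p4 1 1 0
p1 (pos 1,3,5,7): XOR of data positions = 1⊕1⊕0 = 0
p2 (pos 2,3,6,7): XOR of data positions = 1⊕1⊕0 = 0
p4 (pos 4,5,6,7): XOR of data positions = 1⊕1⊕0 = 0
Codeword: 0010110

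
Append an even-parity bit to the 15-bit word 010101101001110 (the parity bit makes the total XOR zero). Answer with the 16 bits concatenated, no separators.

XOR of the 15 data bits: 0⊕1⊕0⊕1⊕0⊕1⊕1⊕0⊕1⊕0⊕0⊕1⊕1⊕1⊕0 = 0
Parity bit = 0 (so all 16 bits XOR to 0).

0101011010011100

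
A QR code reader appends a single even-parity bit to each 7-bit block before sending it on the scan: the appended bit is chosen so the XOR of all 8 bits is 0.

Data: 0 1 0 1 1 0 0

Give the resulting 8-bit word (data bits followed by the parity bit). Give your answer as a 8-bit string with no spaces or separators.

01011001

XOR of the 7 data bits: 0⊕1⊕0⊕1⊕1⊕0⊕0 = 1
Parity bit = 1 (so all 8 bits XOR to 0).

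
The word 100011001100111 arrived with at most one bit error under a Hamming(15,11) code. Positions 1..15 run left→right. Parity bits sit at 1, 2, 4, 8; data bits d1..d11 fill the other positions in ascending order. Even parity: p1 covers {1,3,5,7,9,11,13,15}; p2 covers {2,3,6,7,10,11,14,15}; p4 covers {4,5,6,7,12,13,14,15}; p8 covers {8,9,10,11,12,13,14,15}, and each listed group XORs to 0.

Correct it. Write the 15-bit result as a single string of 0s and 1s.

s1 (pos 1,3,5,7,9,11,13,15): 1⊕0⊕1⊕0⊕1⊕0⊕1⊕1 = 1
s2 (pos 2,3,6,7,10,11,14,15): 0⊕0⊕1⊕0⊕1⊕0⊕1⊕1 = 0
s4 (pos 4,5,6,7,12,13,14,15): 0⊕1⊕1⊕0⊕0⊕1⊕1⊕1 = 1
s8 (pos 8,9,10,11,12,13,14,15): 0⊕1⊕1⊕0⊕0⊕1⊕1⊕1 = 1
Syndrome s8…s1 = 1101 → error at position 13.
Flip position 13: 100011001100111 → 100011001100011

100011001100011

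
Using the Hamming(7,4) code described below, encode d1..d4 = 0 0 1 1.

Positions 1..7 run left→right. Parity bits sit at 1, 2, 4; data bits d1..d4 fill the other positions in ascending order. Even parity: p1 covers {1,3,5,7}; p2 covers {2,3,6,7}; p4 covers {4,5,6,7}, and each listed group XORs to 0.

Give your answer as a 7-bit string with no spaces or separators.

Place data at non-parity positions: p1 p2 0 p4 0 1 1
p1 (pos 1,3,5,7): XOR of data positions = 0⊕0⊕1 = 1
p2 (pos 2,3,6,7): XOR of data positions = 0⊕1⊕1 = 0
p4 (pos 4,5,6,7): XOR of data positions = 0⊕1⊕1 = 0
Codeword: 1000011

1000011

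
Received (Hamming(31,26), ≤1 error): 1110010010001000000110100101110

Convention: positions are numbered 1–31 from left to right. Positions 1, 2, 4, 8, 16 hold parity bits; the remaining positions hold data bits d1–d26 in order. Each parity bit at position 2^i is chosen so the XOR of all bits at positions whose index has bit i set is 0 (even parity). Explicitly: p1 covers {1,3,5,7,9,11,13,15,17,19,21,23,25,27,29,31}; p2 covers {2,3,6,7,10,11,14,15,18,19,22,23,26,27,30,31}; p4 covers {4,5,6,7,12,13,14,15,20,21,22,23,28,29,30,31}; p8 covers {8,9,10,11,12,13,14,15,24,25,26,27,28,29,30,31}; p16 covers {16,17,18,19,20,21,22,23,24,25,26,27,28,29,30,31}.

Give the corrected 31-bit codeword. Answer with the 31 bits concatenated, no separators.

s1 (pos 1,3,5,7,9,11,13,15,17,19,21,23,25,27,29,31): 1⊕1⊕0⊕0⊕1⊕0⊕1⊕0⊕0⊕0⊕1⊕1⊕0⊕0⊕1⊕0 = 1
s2 (pos 2,3,6,7,10,11,14,15,18,19,22,23,26,27,30,31): 1⊕1⊕1⊕0⊕0⊕0⊕0⊕0⊕0⊕0⊕0⊕1⊕1⊕0⊕1⊕0 = 0
s4 (pos 4,5,6,7,12,13,14,15,20,21,22,23,28,29,30,31): 0⊕0⊕1⊕0⊕0⊕1⊕0⊕0⊕1⊕1⊕0⊕1⊕1⊕1⊕1⊕0 = 0
s8 (pos 8,9,10,11,12,13,14,15,24,25,26,27,28,29,30,31): 0⊕1⊕0⊕0⊕0⊕1⊕0⊕0⊕0⊕0⊕1⊕0⊕1⊕1⊕1⊕0 = 0
s16 (pos 16,17,18,19,20,21,22,23,24,25,26,27,28,29,30,31): 0⊕0⊕0⊕0⊕1⊕1⊕0⊕1⊕0⊕0⊕1⊕0⊕1⊕1⊕1⊕0 = 1
Syndrome s16…s1 = 10001 → error at position 17.
Flip position 17: 1110010010001000000110100101110 → 1110010010001000100110100101110

1110010010001000100110100101110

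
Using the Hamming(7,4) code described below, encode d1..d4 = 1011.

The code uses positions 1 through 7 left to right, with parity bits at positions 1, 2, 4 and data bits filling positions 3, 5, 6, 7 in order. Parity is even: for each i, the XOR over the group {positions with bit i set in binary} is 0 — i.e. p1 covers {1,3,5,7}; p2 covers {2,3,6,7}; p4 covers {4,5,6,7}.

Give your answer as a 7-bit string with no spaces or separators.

Place data at non-parity positions: p1 p2 1 p4 0 1 1
p1 (pos 1,3,5,7): XOR of data positions = 1⊕0⊕1 = 0
p2 (pos 2,3,6,7): XOR of data positions = 1⊕1⊕1 = 1
p4 (pos 4,5,6,7): XOR of data positions = 0⊕1⊕1 = 0
Codeword: 0110011

0110011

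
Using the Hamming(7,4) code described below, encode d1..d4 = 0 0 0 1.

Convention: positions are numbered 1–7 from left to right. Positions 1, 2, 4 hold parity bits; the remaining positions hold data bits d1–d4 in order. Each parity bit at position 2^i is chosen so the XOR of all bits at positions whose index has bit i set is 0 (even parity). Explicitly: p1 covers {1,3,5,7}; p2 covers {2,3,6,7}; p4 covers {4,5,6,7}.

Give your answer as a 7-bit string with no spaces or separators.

Place data at non-parity positions: p1 p2 0 p4 0 0 1
p1 (pos 1,3,5,7): XOR of data positions = 0⊕0⊕1 = 1
p2 (pos 2,3,6,7): XOR of data positions = 0⊕0⊕1 = 1
p4 (pos 4,5,6,7): XOR of data positions = 0⊕0⊕1 = 1
Codeword: 1101001

1101001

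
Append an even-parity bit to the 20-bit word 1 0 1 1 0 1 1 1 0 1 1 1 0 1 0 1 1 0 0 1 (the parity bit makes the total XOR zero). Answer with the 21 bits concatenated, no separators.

101101110111010110011

XOR of the 20 data bits: 1⊕0⊕1⊕1⊕0⊕1⊕1⊕1⊕0⊕1⊕1⊕1⊕0⊕1⊕0⊕1⊕1⊕0⊕0⊕1 = 1
Parity bit = 1 (so all 21 bits XOR to 0).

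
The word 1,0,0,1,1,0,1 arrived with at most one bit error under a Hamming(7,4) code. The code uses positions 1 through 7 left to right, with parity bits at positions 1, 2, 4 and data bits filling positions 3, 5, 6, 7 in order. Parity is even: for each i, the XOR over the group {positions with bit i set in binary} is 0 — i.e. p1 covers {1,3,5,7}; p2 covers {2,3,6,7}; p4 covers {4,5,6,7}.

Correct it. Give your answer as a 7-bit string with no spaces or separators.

s1 (pos 1,3,5,7): 1⊕0⊕1⊕1 = 1
s2 (pos 2,3,6,7): 0⊕0⊕0⊕1 = 1
s4 (pos 4,5,6,7): 1⊕1⊕0⊕1 = 1
Syndrome s4…s1 = 111 → error at position 7.
Flip position 7: 1001101 → 1001100

1001100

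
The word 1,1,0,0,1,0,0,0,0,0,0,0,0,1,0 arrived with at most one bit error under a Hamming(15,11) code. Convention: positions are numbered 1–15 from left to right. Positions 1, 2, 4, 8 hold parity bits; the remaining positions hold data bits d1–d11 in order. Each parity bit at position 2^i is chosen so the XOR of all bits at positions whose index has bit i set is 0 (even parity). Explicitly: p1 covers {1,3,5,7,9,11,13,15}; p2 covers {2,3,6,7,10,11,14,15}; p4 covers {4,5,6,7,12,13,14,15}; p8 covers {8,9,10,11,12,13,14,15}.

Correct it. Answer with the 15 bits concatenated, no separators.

s1 (pos 1,3,5,7,9,11,13,15): 1⊕0⊕1⊕0⊕0⊕0⊕0⊕0 = 0
s2 (pos 2,3,6,7,10,11,14,15): 1⊕0⊕0⊕0⊕0⊕0⊕1⊕0 = 0
s4 (pos 4,5,6,7,12,13,14,15): 0⊕1⊕0⊕0⊕0⊕0⊕1⊕0 = 0
s8 (pos 8,9,10,11,12,13,14,15): 0⊕0⊕0⊕0⊕0⊕0⊕1⊕0 = 1
Syndrome s8…s1 = 1000 → error at position 8.
Flip position 8: 110010000000010 → 110010010000010

110010010000010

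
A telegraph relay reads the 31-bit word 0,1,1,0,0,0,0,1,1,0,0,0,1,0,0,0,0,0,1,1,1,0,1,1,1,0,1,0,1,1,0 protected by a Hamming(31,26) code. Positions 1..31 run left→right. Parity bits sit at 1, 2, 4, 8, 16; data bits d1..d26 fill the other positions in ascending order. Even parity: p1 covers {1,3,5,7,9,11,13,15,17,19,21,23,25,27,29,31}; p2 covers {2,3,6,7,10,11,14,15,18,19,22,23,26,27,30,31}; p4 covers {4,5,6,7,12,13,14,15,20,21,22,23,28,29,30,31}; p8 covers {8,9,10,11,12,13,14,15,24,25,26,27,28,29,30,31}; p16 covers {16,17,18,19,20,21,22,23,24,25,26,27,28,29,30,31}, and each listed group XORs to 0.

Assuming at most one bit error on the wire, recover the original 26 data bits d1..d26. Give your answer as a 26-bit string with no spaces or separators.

s1 (pos 1,3,5,7,9,11,13,15,17,19,21,23,25,27,29,31): 0⊕1⊕0⊕0⊕1⊕0⊕1⊕0⊕0⊕1⊕1⊕1⊕1⊕1⊕1⊕0 = 1
s2 (pos 2,3,6,7,10,11,14,15,18,19,22,23,26,27,30,31): 1⊕1⊕0⊕0⊕0⊕0⊕0⊕0⊕0⊕1⊕0⊕1⊕0⊕1⊕1⊕0 = 0
s4 (pos 4,5,6,7,12,13,14,15,20,21,22,23,28,29,30,31): 0⊕0⊕0⊕0⊕0⊕1⊕0⊕0⊕1⊕1⊕0⊕1⊕0⊕1⊕1⊕0 = 0
s8 (pos 8,9,10,11,12,13,14,15,24,25,26,27,28,29,30,31): 1⊕1⊕0⊕0⊕0⊕1⊕0⊕0⊕1⊕1⊕0⊕1⊕0⊕1⊕1⊕0 = 0
s16 (pos 16,17,18,19,20,21,22,23,24,25,26,27,28,29,30,31): 0⊕0⊕0⊕1⊕1⊕1⊕0⊕1⊕1⊕1⊕0⊕1⊕0⊕1⊕1⊕0 = 1
Syndrome s16…s1 = 10001 → error at position 17.
Flip position 17: 0110000110001000001110111010110 → 0110000110001000101110111010110
Read data bits from positions 3,5,6,7,9,10,11,12,13,14,15,17,18,19,20,21,22,23,24,25,26,27,28,29,30,31: 10001000100101110111010110

10001000100101110111010110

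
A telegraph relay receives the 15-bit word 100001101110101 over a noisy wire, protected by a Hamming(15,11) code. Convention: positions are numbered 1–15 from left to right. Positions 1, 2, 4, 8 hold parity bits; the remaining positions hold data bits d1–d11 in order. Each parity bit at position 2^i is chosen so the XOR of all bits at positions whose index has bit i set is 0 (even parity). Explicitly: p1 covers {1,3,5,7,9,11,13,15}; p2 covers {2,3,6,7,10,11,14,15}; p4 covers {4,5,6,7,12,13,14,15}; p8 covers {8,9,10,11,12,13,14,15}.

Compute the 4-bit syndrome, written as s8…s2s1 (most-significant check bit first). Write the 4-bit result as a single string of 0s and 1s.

1010

s1 (pos 1,3,5,7,9,11,13,15): 1⊕0⊕0⊕1⊕1⊕1⊕1⊕1 = 0
s2 (pos 2,3,6,7,10,11,14,15): 0⊕0⊕1⊕1⊕1⊕1⊕0⊕1 = 1
s4 (pos 4,5,6,7,12,13,14,15): 0⊕0⊕1⊕1⊕0⊕1⊕0⊕1 = 0
s8 (pos 8,9,10,11,12,13,14,15): 0⊕1⊕1⊕1⊕0⊕1⊕0⊕1 = 1
Syndrome s8…s1 = 1010 → error at position 10.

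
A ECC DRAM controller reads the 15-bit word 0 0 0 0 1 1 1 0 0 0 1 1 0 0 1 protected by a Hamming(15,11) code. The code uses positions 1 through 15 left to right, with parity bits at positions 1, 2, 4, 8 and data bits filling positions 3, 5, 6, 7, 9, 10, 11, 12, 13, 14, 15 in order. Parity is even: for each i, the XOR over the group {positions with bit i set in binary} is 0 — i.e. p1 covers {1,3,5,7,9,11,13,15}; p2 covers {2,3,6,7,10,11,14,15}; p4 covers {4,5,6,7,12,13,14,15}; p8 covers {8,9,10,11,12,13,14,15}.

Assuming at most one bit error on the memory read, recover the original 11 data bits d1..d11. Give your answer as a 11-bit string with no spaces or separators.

s1 (pos 1,3,5,7,9,11,13,15): 0⊕0⊕1⊕1⊕0⊕1⊕0⊕1 = 0
s2 (pos 2,3,6,7,10,11,14,15): 0⊕0⊕1⊕1⊕0⊕1⊕0⊕1 = 0
s4 (pos 4,5,6,7,12,13,14,15): 0⊕1⊕1⊕1⊕1⊕0⊕0⊕1 = 1
s8 (pos 8,9,10,11,12,13,14,15): 0⊕0⊕0⊕1⊕1⊕0⊕0⊕1 = 1
Syndrome s8…s1 = 1100 → error at position 12.
Flip position 12: 000011100011001 → 000011100010001
Read data bits from positions 3,5,6,7,9,10,11,12,13,14,15: 01110010001

01110010001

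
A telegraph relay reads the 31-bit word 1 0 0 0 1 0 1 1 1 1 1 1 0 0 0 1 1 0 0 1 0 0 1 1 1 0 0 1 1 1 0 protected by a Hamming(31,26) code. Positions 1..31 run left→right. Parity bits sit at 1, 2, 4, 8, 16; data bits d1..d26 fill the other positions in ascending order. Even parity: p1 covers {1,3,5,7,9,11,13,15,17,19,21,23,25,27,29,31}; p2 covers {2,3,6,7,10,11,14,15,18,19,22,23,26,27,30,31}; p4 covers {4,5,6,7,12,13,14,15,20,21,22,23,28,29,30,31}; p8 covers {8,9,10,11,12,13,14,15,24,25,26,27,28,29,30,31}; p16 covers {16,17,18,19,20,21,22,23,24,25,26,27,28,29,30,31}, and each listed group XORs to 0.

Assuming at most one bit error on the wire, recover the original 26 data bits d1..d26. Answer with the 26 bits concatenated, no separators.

01011111000101100111001110

s1 (pos 1,3,5,7,9,11,13,15,17,19,21,23,25,27,29,31): 1⊕0⊕1⊕1⊕1⊕1⊕0⊕0⊕1⊕0⊕0⊕1⊕1⊕0⊕1⊕0 = 1
s2 (pos 2,3,6,7,10,11,14,15,18,19,22,23,26,27,30,31): 0⊕0⊕0⊕1⊕1⊕1⊕0⊕0⊕0⊕0⊕0⊕1⊕0⊕0⊕1⊕0 = 1
s4 (pos 4,5,6,7,12,13,14,15,20,21,22,23,28,29,30,31): 0⊕1⊕0⊕1⊕1⊕0⊕0⊕0⊕1⊕0⊕0⊕1⊕1⊕1⊕1⊕0 = 0
s8 (pos 8,9,10,11,12,13,14,15,24,25,26,27,28,29,30,31): 1⊕1⊕1⊕1⊕1⊕0⊕0⊕0⊕1⊕1⊕0⊕0⊕1⊕1⊕1⊕0 = 0
s16 (pos 16,17,18,19,20,21,22,23,24,25,26,27,28,29,30,31): 1⊕1⊕0⊕0⊕1⊕0⊕0⊕1⊕1⊕1⊕0⊕0⊕1⊕1⊕1⊕0 = 1
Syndrome s16…s1 = 10011 → error at position 19.
Flip position 19: 1000101111110001100100111001110 → 1000101111110001101100111001110
Read data bits from positions 3,5,6,7,9,10,11,12,13,14,15,17,18,19,20,21,22,23,24,25,26,27,28,29,30,31: 01011111000101100111001110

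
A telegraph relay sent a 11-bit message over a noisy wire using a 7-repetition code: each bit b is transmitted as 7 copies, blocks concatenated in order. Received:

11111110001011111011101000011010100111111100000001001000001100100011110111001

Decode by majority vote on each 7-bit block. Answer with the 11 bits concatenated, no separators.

Block 1 (1111111): 7 ones → 1
Block 2 (0001011): 3 ones → 0
Block 3 (1110111): 6 ones → 1
Block 4 (0100001): 2 ones → 0
Block 5 (1010100): 3 ones → 0
Block 6 (1111111): 7 ones → 1
Block 7 (0000000): 0 ones → 0
Block 8 (1001000): 2 ones → 0
Block 9 (0011001): 3 ones → 0
Block 10 (0001111): 4 ones → 1
Block 11 (0111001): 4 ones → 1

10100100011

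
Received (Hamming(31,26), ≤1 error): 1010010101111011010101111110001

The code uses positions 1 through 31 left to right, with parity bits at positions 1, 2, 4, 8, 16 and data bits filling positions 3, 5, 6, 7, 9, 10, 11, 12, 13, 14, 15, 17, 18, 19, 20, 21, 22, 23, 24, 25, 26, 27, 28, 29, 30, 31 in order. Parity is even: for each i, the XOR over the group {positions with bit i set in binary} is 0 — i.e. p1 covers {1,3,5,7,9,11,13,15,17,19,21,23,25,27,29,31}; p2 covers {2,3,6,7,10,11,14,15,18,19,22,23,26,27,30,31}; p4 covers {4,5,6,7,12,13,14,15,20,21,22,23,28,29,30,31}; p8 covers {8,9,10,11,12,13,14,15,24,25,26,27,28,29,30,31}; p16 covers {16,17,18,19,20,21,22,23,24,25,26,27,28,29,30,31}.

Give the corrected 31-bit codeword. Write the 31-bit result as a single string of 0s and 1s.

s1 (pos 1,3,5,7,9,11,13,15,17,19,21,23,25,27,29,31): 1⊕1⊕0⊕0⊕0⊕1⊕1⊕1⊕0⊕0⊕0⊕1⊕1⊕1⊕0⊕1 = 1
s2 (pos 2,3,6,7,10,11,14,15,18,19,22,23,26,27,30,31): 0⊕1⊕1⊕0⊕1⊕1⊕0⊕1⊕1⊕0⊕1⊕1⊕1⊕1⊕0⊕1 = 1
s4 (pos 4,5,6,7,12,13,14,15,20,21,22,23,28,29,30,31): 0⊕0⊕1⊕0⊕1⊕1⊕0⊕1⊕1⊕0⊕1⊕1⊕0⊕0⊕0⊕1 = 0
s8 (pos 8,9,10,11,12,13,14,15,24,25,26,27,28,29,30,31): 1⊕0⊕1⊕1⊕1⊕1⊕0⊕1⊕1⊕1⊕1⊕1⊕0⊕0⊕0⊕1 = 1
s16 (pos 16,17,18,19,20,21,22,23,24,25,26,27,28,29,30,31): 1⊕0⊕1⊕0⊕1⊕0⊕1⊕1⊕1⊕1⊕1⊕1⊕0⊕0⊕0⊕1 = 0
Syndrome s16…s1 = 01011 → error at position 11.
Flip position 11: 1010010101111011010101111110001 → 1010010101011011010101111110001

1010010101011011010101111110001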